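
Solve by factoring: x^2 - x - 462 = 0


We need two numbers that multiply to -462 and add to -1.
Those numbers are -22 and 21 (since (-22) * 21 = -462 and (-22) + 21 = -1).
So x^2 - x - 462 = (x - 22)(x + 21) = 0
Setting each factor to zero: x = 22 or x = -21

x = -21, x = 22


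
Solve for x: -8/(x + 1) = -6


Multiply both sides by (x + 1): -8 = -6(x + 1)
Distribute: -8 = -6x - 6
-6x = -8 + 6 = -2
x = 1/3

x = 1/3


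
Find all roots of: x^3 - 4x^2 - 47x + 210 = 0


Let p(x) = x^3 - 4x^2 - 47x + 210. By the rational root theorem (leading coefficient 1), any rational root is an integer divisor of 210: try ±1, ±2, ... in turn.
Test x = 1: value = 160 ≠ 0.
Test x = -1: value = 252 ≠ 0.
Test x = 2: value = 108 ≠ 0.
Test x = -2: value = 280 ≠ 0.
Test x = 3: value = 60 ≠ 0.
Test x = -3: value = 288 ≠ 0.
Test x = 5: value = 0 ✓, so (x - 5) is a factor.
Synthetic division by (x - 5): bring down 1; 1(5) - 4 = 1; 1(5) - 47 = -42; (-42)(5) + 210 = 0 → quotient x^2 + x - 42, remainder 0.
Solve the quadratic x^2 + x - 42 = 0: discriminant = 1^2 - 4(1)(-42) = 1 + 168 = 169.
sqrt(169) = 13, so x = (-1 ± 13)/2: x = 6 or x = -7.
Collecting all roots found:

x = -7, x = 5, x = 6


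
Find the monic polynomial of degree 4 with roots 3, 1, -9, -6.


A monic polynomial with roots 3, 1, -9, -6 is:
p(x) = (x - 3)(x - 1)(x + 9)(x + 6)
After multiplying by (x - 3): x - 3
After multiplying by (x - 1): x^2 - 4x + 3
After multiplying by (x + 9): x^3 + 5x^2 - 33x + 27
After multiplying by (x + 6): x^4 + 11x^3 - 3x^2 - 171x + 162

x^4 + 11x^3 - 3x^2 - 171x + 162


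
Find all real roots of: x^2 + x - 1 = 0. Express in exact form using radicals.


Using the quadratic formula: x = (-b ± sqrt(b^2 - 4ac)) / (2a)
Here a = 1, b = 1, c = -1
Discriminant = b^2 - 4ac = 1^2 - 4(1)(-1) = 1 + 4 = 5
Since discriminant = 5 > 0, there are two real roots.
x = (-1 ± sqrt(5)) / 2
Numerically: x ≈ 0.6180 or x ≈ -1.6180

x = (-1 + sqrt(5)) / 2 or x = (-1 - sqrt(5)) / 2


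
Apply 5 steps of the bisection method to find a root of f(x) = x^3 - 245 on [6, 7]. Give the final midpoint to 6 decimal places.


f(x) = x^3 - 245
f(6) = -29 < 0
f(7) = 98 > 0

Step 1: midpoint = (6.000000 + 7.000000)/2 = 6.500000
  f(6.500000) = 29.625000
  f(mid) > 0, so root is in [6.000000, 6.500000]

Step 2: midpoint = (6.000000 + 6.500000)/2 = 6.250000
  f(6.250000) = -0.859375
  f(mid) < 0, so root is in [6.250000, 6.500000]

Step 3: midpoint = (6.250000 + 6.500000)/2 = 6.375000
  f(6.375000) = 14.083984
  f(mid) > 0, so root is in [6.250000, 6.375000]

Step 4: midpoint = (6.250000 + 6.375000)/2 = 6.312500
  f(6.312500) = 6.538330
  f(mid) > 0, so root is in [6.250000, 6.312500]

Step 5: midpoint = (6.250000 + 6.312500)/2 = 6.281250
  f(6.281250) = 2.821075
  f(mid) > 0, so root is in [6.250000, 6.281250]

midpoint = 6.281250


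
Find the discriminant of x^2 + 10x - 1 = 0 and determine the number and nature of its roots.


For ax^2 + bx + c = 0, discriminant D = b^2 - 4ac
Here a = 1, b = 10, c = -1
D = (10)^2 - 4(1)(-1) = 100 + 4 = 104

D = 104 > 0 but not a perfect square
The equation has 2 distinct real irrational roots.

Discriminant = 104, 2 distinct real irrational roots


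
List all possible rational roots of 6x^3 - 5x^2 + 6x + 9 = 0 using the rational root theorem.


Rational root theorem: possible roots are ±p/q where:
  p divides the constant term (9): p ∈ {1, 3, 9}
  q divides the leading coefficient (6): q ∈ {1, 2, 3, 6}

All possible rational roots: -9, -9/2, -3, -3/2, -1, -1/2, -1/3, -1/6, 1/6, 1/3, 1/2, 1, 3/2, 3, 9/2, 9

-9, -9/2, -3, -3/2, -1, -1/2, -1/3, -1/6, 1/6, 1/3, 1/2, 1, 3/2, 3, 9/2, 9


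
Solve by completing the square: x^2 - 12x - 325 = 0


Start: x^2 - 12x - 325 = 0
Move constant: x^2 - 12x = 325
Half of -12 is -6, squared is 36
Add 36 to both sides: x^2 - 12x + 36 = 361
(x - 6)^2 = 361
x - 6 = ±19
x = 6 + 19 = 25 or x = 6 - 19 = -13

x = -13, x = 25


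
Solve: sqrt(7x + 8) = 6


Square both sides: 7x + 8 = 6^2 = 36
7x = 36 - 8 = 28
x = 4
Check: sqrt(7*4 + 8) = sqrt(36) = 6 ✓

x = 4


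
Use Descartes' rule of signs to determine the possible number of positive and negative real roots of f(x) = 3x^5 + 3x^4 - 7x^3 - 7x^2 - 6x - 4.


Descartes' rule of signs:

For positive roots, count sign changes in f(x) = 3x^5 + 3x^4 - 7x^3 - 7x^2 - 6x - 4:
Signs of coefficients: +, +, -, -, -, -
Number of sign changes: 1
Possible positive real roots: 1

For negative roots, examine f(-x) = -3x^5 + 3x^4 + 7x^3 - 7x^2 + 6x - 4:
Signs of coefficients: -, +, +, -, +, -
Number of sign changes: 4
Possible negative real roots: 4, 2, 0

Positive roots: 1; Negative roots: 4 or 2 or 0


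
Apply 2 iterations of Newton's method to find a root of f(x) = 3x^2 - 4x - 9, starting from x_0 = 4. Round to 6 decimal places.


Newton's method: x_(n+1) = x_n - f(x_n)/f'(x_n)
f(x) = 3x^2 - 4x - 9
f'(x) = 6x - 4

Iteration 1:
  f(4.000000) = 23.000000
  f'(4.000000) = 20.000000
  x_1 = 4.000000 - (23.000000)/(20.000000) = 2.850000

Iteration 2:
  f(2.850000) = 3.967500
  f'(2.850000) = 13.100000
  x_2 = 2.850000 - (3.967500)/(13.100000) = 2.547137

x_2 = 2.547137


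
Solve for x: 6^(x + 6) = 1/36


Express both sides with the same base.
1/36 = 6^(-2)
Since the bases match, equate exponents: x + 6 = -2
So x = -2 - (6) = -8

x = -8


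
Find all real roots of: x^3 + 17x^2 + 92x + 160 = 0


Let p(x) = x^3 + 17x^2 + 92x + 160. By the rational root theorem (leading coefficient 1), any rational root is an integer divisor of 160: try ±1, ±2, ... in turn.
Test x = 1: value = 270 ≠ 0.
Test x = -1: value = 84 ≠ 0.
Test x = 2: value = 420 ≠ 0.
Test x = -2: value = 36 ≠ 0.
Test x = 4: value = 864 ≠ 0.
Test x = -4: value = 0 ✓, so (x + 4) is a factor.
Synthetic division by (x + 4): bring down 1; 1(-4) + 17 = 13; 13(-4) + 92 = 40; 40(-4) + 160 = 0 → quotient x^2 + 13x + 40, remainder 0.
Solve the quadratic x^2 + 13x + 40 = 0: discriminant = 13^2 - 4(1)(40) = 169 - 160 = 9.
sqrt(9) = 3, so x = (-13 ± 3)/2: x = -5 or x = -8.

x = -8, x = -5, x = -4


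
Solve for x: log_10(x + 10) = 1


Convert to exponential form: x + 10 = 10^1 = 10
x = 10 - 10 = 0
Check: log_10(0 + 10) = log_10(10) = log_10(10) = 1 ✓

x = 0


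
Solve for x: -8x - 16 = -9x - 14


Starting with: -8x - 16 = -9x - 14
Move all x terms to left: (-8 + 9)x = -14 + 16
Simplify: x = 2
Divide both sides by 1: x = 2

x = 2


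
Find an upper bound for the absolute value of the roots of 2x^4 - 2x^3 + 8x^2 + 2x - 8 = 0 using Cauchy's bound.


Cauchy's bound: all roots r satisfy |r| <= 1 + max(|a_i/a_n|) for i = 0,...,n-1
where a_n is the leading coefficient.

Coefficients: [2, -2, 8, 2, -8]
Leading coefficient a_n = 2
Ratios |a_i/a_n|: 1, 4, 1, 4
Maximum ratio: 4
Cauchy's bound: |r| <= 1 + 4 = 5

Upper bound = 5


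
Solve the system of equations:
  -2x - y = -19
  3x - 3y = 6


Using Cramer's rule:
Determinant D = (-2)(-3) - (3)(-1) = 6 + 3 = 9
Dx = (-19)(-3) - (6)(-1) = 57 + 6 = 63
Dy = (-2)(6) - (3)(-19) = -12 + 57 = 45
x = Dx/D = 63/9 = 7
y = Dy/D = 45/9 = 5

x = 7, y = 5


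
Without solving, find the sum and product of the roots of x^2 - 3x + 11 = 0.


By Vieta's formulas for ax^2 + bx + c = 0:
  Sum of roots = -b/a
  Product of roots = c/a

Here a = 1, b = -3, c = 11
Sum = -(-3)/1 = 3
Product = 11/1 = 11

Sum = 3, Product = 11


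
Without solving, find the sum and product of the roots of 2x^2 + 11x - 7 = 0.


By Vieta's formulas for ax^2 + bx + c = 0:
  Sum of roots = -b/a
  Product of roots = c/a

Here a = 2, b = 11, c = -7
Sum = -(11)/2 = -11/2
Product = -7/2 = -7/2

Sum = -11/2, Product = -7/2


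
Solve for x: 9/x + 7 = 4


Subtract 7 from both sides: 9/x = -3
Multiply both sides by x: 9 = -3 * x
Divide by -3: x = -3

x = -3


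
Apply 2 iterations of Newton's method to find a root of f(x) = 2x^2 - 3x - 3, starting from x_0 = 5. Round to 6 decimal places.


Newton's method: x_(n+1) = x_n - f(x_n)/f'(x_n)
f(x) = 2x^2 - 3x - 3
f'(x) = 4x - 3

Iteration 1:
  f(5.000000) = 32.000000
  f'(5.000000) = 17.000000
  x_1 = 5.000000 - (32.000000)/(17.000000) = 3.117647

Iteration 2:
  f(3.117647) = 7.086505
  f'(3.117647) = 9.470588
  x_2 = 3.117647 - (7.086505)/(9.470588) = 2.369383

x_2 = 2.369383


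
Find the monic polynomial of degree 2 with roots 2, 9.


A monic polynomial with roots 2, 9 is:
p(x) = (x - 2)(x - 9)
After multiplying by (x - 2): x - 2
After multiplying by (x - 9): x^2 - 11x + 18

x^2 - 11x + 18


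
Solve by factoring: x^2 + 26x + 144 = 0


We need two numbers that multiply to 144 and add to 26.
Those numbers are 8 and 18 (since 8 * 18 = 144 and 8 + 18 = 26).
So x^2 + 26x + 144 = (x + 8)(x + 18) = 0
Setting each factor to zero: x = -8 or x = -18

x = -18, x = -8


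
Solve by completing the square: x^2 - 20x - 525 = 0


Start: x^2 - 20x - 525 = 0
Move constant: x^2 - 20x = 525
Half of -20 is -10, squared is 100
Add 100 to both sides: x^2 - 20x + 100 = 625
(x - 10)^2 = 625
x - 10 = ±25
x = 10 + 25 = 35 or x = 10 - 25 = -15

x = -15, x = 35


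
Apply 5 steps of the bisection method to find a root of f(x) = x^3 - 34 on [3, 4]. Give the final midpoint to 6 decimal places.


f(x) = x^3 - 34
f(3) = -7 < 0
f(4) = 30 > 0

Step 1: midpoint = (3.000000 + 4.000000)/2 = 3.500000
  f(3.500000) = 8.875000
  f(mid) > 0, so root is in [3.000000, 3.500000]

Step 2: midpoint = (3.000000 + 3.500000)/2 = 3.250000
  f(3.250000) = 0.328125
  f(mid) > 0, so root is in [3.000000, 3.250000]

Step 3: midpoint = (3.000000 + 3.250000)/2 = 3.125000
  f(3.125000) = -3.482422
  f(mid) < 0, so root is in [3.125000, 3.250000]

Step 4: midpoint = (3.125000 + 3.250000)/2 = 3.187500
  f(3.187500) = -1.614502
  f(mid) < 0, so root is in [3.187500, 3.250000]

Step 5: midpoint = (3.187500 + 3.250000)/2 = 3.218750
  f(3.218750) = -0.652618
  f(mid) < 0, so root is in [3.218750, 3.250000]

midpoint = 3.218750


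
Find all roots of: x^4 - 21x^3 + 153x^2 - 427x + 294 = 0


Let p(x) = x^4 - 21x^3 + 153x^2 - 427x + 294. By the rational root theorem (leading coefficient 1), any rational root is an integer divisor of 294: try ±1, ±2, ... in turn.
Test x = 1: value = 0 ✓, so (x - 1) is a factor.
Synthetic division by (x - 1): bring down 1; 1(1) - 21 = -20; (-20)(1) + 153 = 133; 133(1) - 427 = -294; (-294)(1) + 294 = 0 → quotient x^3 - 20x^2 + 133x - 294, remainder 0.
Continue with the quotient x^3 - 20x^2 + 133x - 294 (candidates must divide 294; re-test x = 1 first in case it repeats).
Test x = 1: value = -180 ≠ 0.
Test x = -1: value = -448 ≠ 0.
Test x = 2: value = -100 ≠ 0.
Test x = -2: value = -648 ≠ 0.
Test x = 3: value = -48 ≠ 0.
Test x = -3: value = -900 ≠ 0.
Test x = 6: value = 0 ✓, so (x - 6) is a factor.
Synthetic division by (x - 6): bring down 1; 1(6) - 20 = -14; (-14)(6) + 133 = 49; 49(6) - 294 = 0 → quotient x^2 - 14x + 49, remainder 0.
Solve the quadratic x^2 - 14x + 49 = 0: discriminant = (-14)^2 - 4(1)(49) = 196 - 196 = 0.
Discriminant = 0, so a double root: x = 14/2 = 7.
Collecting all roots found:

x = 1, x = 6, x = 7 (multiplicity 2)


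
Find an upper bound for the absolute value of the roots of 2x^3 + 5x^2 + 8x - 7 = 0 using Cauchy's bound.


Cauchy's bound: all roots r satisfy |r| <= 1 + max(|a_i/a_n|) for i = 0,...,n-1
where a_n is the leading coefficient.

Coefficients: [2, 5, 8, -7]
Leading coefficient a_n = 2
Ratios |a_i/a_n|: 5/2, 4, 7/2
Maximum ratio: 4
Cauchy's bound: |r| <= 1 + 4 = 5

Upper bound = 5


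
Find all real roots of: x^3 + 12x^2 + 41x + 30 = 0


Let p(x) = x^3 + 12x^2 + 41x + 30. By the rational root theorem (leading coefficient 1), any rational root is an integer divisor of 30: try ±1, ±2, ... in turn.
Test x = 1: value = 84 ≠ 0.
Test x = -1: value = 0 ✓, so (x + 1) is a factor.
Synthetic division by (x + 1): bring down 1; 1(-1) + 12 = 11; 11(-1) + 41 = 30; 30(-1) + 30 = 0 → quotient x^2 + 11x + 30, remainder 0.
Solve the quadratic x^2 + 11x + 30 = 0: discriminant = 11^2 - 4(1)(30) = 121 - 120 = 1.
sqrt(1) = 1, so x = (-11 ± 1)/2: x = -5 or x = -6.

x = -6, x = -5, x = -1


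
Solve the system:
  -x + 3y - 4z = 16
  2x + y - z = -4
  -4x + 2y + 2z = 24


Using Cramer's rule. Expand each determinant along the first row.
D  = (-1)*[1*2 - (-1)*2] - 3*[2*2 - (-1)*(-4)] + (-4)*[2*2 - 1*(-4)]
  = (-1)*(4) - 3*(0) + (-4)*(8) = -36
Dx = 16*[1*2 - (-1)*2] - 3*[(-4)*2 - (-1)*24] + (-4)*[(-4)*2 - 1*24]
  = 16*(4) - 3*(16) + (-4)*(-32) = 144
Dy = (-1)*[(-4)*2 - (-1)*24] - 16*[2*2 - (-1)*(-4)] + (-4)*[2*24 - (-4)*(-4)]
  = (-1)*(16) - 16*(0) + (-4)*(32) = -144
Dz = (-1)*[1*24 - (-4)*2] - 3*[2*24 - (-4)*(-4)] + 16*[2*2 - 1*(-4)]
  = (-1)*(32) - 3*(32) + 16*(8) = 0
x = Dx/D = 144/-36 = -4, y = Dy/D = -144/-36 = 4, z = Dz/D = 0/-36 = 0
Check eq1: (-1)(-4) + (3)(4) + (-4)(0) = 16 = 16 ✓
Check eq2: (2)(-4) + (1)(4) + (-1)(0) = -4 = -4 ✓
Check eq3: (-4)(-4) + (2)(4) + (2)(0) = 24 = 24 ✓

x = -4, y = 4, z = 0


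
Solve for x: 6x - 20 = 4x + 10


Starting with: 6x - 20 = 4x + 10
Move all x terms to left: (6 - 4)x = 10 + 20
Simplify: 2x = 30
Divide both sides by 2: x = 15

x = 15


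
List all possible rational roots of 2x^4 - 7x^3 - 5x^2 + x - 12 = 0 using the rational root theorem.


Rational root theorem: possible roots are ±p/q where:
  p divides the constant term (-12): p ∈ {1, 2, 3, 4, 6, 12}
  q divides the leading coefficient (2): q ∈ {1, 2}

All possible rational roots: -12, -6, -4, -3, -2, -3/2, -1, -1/2, 1/2, 1, 3/2, 2, 3, 4, 6, 12

-12, -6, -4, -3, -2, -3/2, -1, -1/2, 1/2, 1, 3/2, 2, 3, 4, 6, 12


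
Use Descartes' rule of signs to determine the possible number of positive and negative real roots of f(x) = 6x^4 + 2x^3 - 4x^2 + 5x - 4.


Descartes' rule of signs:

For positive roots, count sign changes in f(x) = 6x^4 + 2x^3 - 4x^2 + 5x - 4:
Signs of coefficients: +, +, -, +, -
Number of sign changes: 3
Possible positive real roots: 3, 1

For negative roots, examine f(-x) = 6x^4 - 2x^3 - 4x^2 - 5x - 4:
Signs of coefficients: +, -, -, -, -
Number of sign changes: 1
Possible negative real roots: 1

Positive roots: 3 or 1; Negative roots: 1


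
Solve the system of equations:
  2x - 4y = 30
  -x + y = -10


Using Cramer's rule:
Determinant D = (2)(1) - (-1)(-4) = 2 - 4 = -2
Dx = (30)(1) - (-10)(-4) = 30 - 40 = -10
Dy = (2)(-10) - (-1)(30) = -20 + 30 = 10
x = Dx/D = -10/-2 = 5
y = Dy/D = 10/-2 = -5

x = 5, y = -5


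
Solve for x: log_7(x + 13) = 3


Convert to exponential form: x + 13 = 7^3 = 343
x = 343 - 13 = 330
Check: log_7(330 + 13) = log_7(343) = log_7(343) = 3 ✓

x = 330


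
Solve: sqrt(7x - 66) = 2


Square both sides: 7x - 66 = 2^2 = 4
7x = 4 + 66 = 70
x = 10
Check: sqrt(7*10 - 66) = sqrt(4) = 2 ✓

x = 10


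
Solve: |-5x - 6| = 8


An absolute value equation |expr| = 8 gives two cases:
Case 1: -5x - 6 = 8
  -5x = 14, so x = -14/5
Case 2: -5x - 6 = -8
  -5x = -2, so x = 2/5

x = -14/5, x = 2/5


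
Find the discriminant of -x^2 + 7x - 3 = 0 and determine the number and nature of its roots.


For ax^2 + bx + c = 0, discriminant D = b^2 - 4ac
Here a = -1, b = 7, c = -3
D = (7)^2 - 4(-1)(-3) = 49 - 12 = 37

D = 37 > 0 but not a perfect square
The equation has 2 distinct real irrational roots.

Discriminant = 37, 2 distinct real irrational roots


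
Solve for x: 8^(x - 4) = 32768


Express both sides with the same base.
32768 = 8^5
Since the bases match, equate exponents: x - 4 = 5
So x = 5 - (-4) = 9

x = 9


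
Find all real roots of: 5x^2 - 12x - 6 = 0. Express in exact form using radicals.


Using the quadratic formula: x = (-b ± sqrt(b^2 - 4ac)) / (2a)
Here a = 5, b = -12, c = -6
Discriminant = b^2 - 4ac = (-12)^2 - 4(5)(-6) = 144 + 120 = 264
Since discriminant = 264 > 0, there are two real roots.
x = (12 ± 2*sqrt(66)) / 10
Simplifying: x = (6 ± sqrt(66)) / 5
Numerically: x ≈ 2.8248 or x ≈ -0.4248

x = (6 + sqrt(66)) / 5 or x = (6 - sqrt(66)) / 5


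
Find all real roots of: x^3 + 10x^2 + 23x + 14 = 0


Let p(x) = x^3 + 10x^2 + 23x + 14. By the rational root theorem (leading coefficient 1), any rational root is an integer divisor of 14: try ±1, ±2, ... in turn.
Test x = 1: value = 48 ≠ 0.
Test x = -1: value = 0 ✓, so (x + 1) is a factor.
Synthetic division by (x + 1): bring down 1; 1(-1) + 10 = 9; 9(-1) + 23 = 14; 14(-1) + 14 = 0 → quotient x^2 + 9x + 14, remainder 0.
Solve the quadratic x^2 + 9x + 14 = 0: discriminant = 9^2 - 4(1)(14) = 81 - 56 = 25.
sqrt(25) = 5, so x = (-9 ± 5)/2: x = -2 or x = -7.

x = -7, x = -2, x = -1


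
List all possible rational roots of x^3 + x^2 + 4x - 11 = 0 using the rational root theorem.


Rational root theorem: possible roots are ±p/q where:
  p divides the constant term (-11): p ∈ {1, 11}
  q divides the leading coefficient (1): q ∈ {1}

All possible rational roots: -11, -1, 1, 11

-11, -1, 1, 11


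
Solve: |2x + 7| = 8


An absolute value equation |expr| = 8 gives two cases:
Case 1: 2x + 7 = 8
  2x = 1, so x = 1/2
Case 2: 2x + 7 = -8
  2x = -15, so x = -15/2

x = -15/2, x = 1/2


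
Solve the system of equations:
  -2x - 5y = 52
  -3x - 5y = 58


Using Cramer's rule:
Determinant D = (-2)(-5) - (-3)(-5) = 10 - 15 = -5
Dx = (52)(-5) - (58)(-5) = -260 + 290 = 30
Dy = (-2)(58) - (-3)(52) = -116 + 156 = 40
x = Dx/D = 30/-5 = -6
y = Dy/D = 40/-5 = -8

x = -6, y = -8


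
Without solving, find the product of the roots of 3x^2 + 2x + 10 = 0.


By Vieta's formulas for ax^2 + bx + c = 0:
  Sum of roots = -b/a
  Product of roots = c/a

Here a = 3, b = 2, c = 10
Sum = -(2)/3 = -2/3
Product = 10/3 = 10/3

Product = 10/3


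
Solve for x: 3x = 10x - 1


Starting with: 3x = 10x - 1
Move all x terms to left: (3 - 10)x = -1 - 0
Simplify: -7x = -1
Divide both sides by -7: x = 1/7

x = 1/7


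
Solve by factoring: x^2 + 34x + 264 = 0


We need two numbers that multiply to 264 and add to 34.
Those numbers are 22 and 12 (since 22 * 12 = 264 and 22 + 12 = 34).
So x^2 + 34x + 264 = (x + 22)(x + 12) = 0
Setting each factor to zero: x = -22 or x = -12

x = -22, x = -12


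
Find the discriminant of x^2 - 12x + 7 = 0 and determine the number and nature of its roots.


For ax^2 + bx + c = 0, discriminant D = b^2 - 4ac
Here a = 1, b = -12, c = 7
D = (-12)^2 - 4(1)(7) = 144 - 28 = 116

D = 116 > 0 but not a perfect square
The equation has 2 distinct real irrational roots.

Discriminant = 116, 2 distinct real irrational roots


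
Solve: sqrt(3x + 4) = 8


Square both sides: 3x + 4 = 8^2 = 64
3x = 64 - 4 = 60
x = 20
Check: sqrt(3*20 + 4) = sqrt(64) = 8 ✓

x = 20


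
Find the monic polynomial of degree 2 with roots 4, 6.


A monic polynomial with roots 4, 6 is:
p(x) = (x - 4)(x - 6)
After multiplying by (x - 4): x - 4
After multiplying by (x - 6): x^2 - 10x + 24

x^2 - 10x + 24


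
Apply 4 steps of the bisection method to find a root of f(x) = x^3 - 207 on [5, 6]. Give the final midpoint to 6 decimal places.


f(x) = x^3 - 207
f(5) = -82 < 0
f(6) = 9 > 0

Step 1: midpoint = (5.000000 + 6.000000)/2 = 5.500000
  f(5.500000) = -40.625000
  f(mid) < 0, so root is in [5.500000, 6.000000]

Step 2: midpoint = (5.500000 + 6.000000)/2 = 5.750000
  f(5.750000) = -16.890625
  f(mid) < 0, so root is in [5.750000, 6.000000]

Step 3: midpoint = (5.750000 + 6.000000)/2 = 5.875000
  f(5.875000) = -4.220703
  f(mid) < 0, so root is in [5.875000, 6.000000]

Step 4: midpoint = (5.875000 + 6.000000)/2 = 5.937500
  f(5.937500) = 2.320068
  f(mid) > 0, so root is in [5.875000, 5.937500]

midpoint = 5.937500


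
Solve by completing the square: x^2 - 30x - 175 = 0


Start: x^2 - 30x - 175 = 0
Move constant: x^2 - 30x = 175
Half of -30 is -15, squared is 225
Add 225 to both sides: x^2 - 30x + 225 = 400
(x - 15)^2 = 400
x - 15 = ±20
x = 15 + 20 = 35 or x = 15 - 20 = -5

x = -5, x = 35


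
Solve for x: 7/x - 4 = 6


Subtract -4 from both sides: 7/x = 10
Multiply both sides by x: 7 = 10 * x
Divide by 10: x = 7/10

x = 7/10


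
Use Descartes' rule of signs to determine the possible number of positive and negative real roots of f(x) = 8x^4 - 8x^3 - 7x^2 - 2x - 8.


Descartes' rule of signs:

For positive roots, count sign changes in f(x) = 8x^4 - 8x^3 - 7x^2 - 2x - 8:
Signs of coefficients: +, -, -, -, -
Number of sign changes: 1
Possible positive real roots: 1

For negative roots, examine f(-x) = 8x^4 + 8x^3 - 7x^2 + 2x - 8:
Signs of coefficients: +, +, -, +, -
Number of sign changes: 3
Possible negative real roots: 3, 1

Positive roots: 1; Negative roots: 3 or 1


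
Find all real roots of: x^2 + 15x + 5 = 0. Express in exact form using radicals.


Using the quadratic formula: x = (-b ± sqrt(b^2 - 4ac)) / (2a)
Here a = 1, b = 15, c = 5
Discriminant = b^2 - 4ac = 15^2 - 4(1)(5) = 225 - 20 = 205
Since discriminant = 205 > 0, there are two real roots.
x = (-15 ± sqrt(205)) / 2
Numerically: x ≈ -0.3411 or x ≈ -14.6589

x = (-15 + sqrt(205)) / 2 or x = (-15 - sqrt(205)) / 2


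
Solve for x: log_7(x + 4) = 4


Convert to exponential form: x + 4 = 7^4 = 2401
x = 2401 - 4 = 2397
Check: log_7(2397 + 4) = log_7(2401) = log_7(2401) = 4 ✓

x = 2397


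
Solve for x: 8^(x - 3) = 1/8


Express both sides with the same base.
1/8 = 8^(-1)
Since the bases match, equate exponents: x - 3 = -1
So x = -1 - (-3) = 2

x = 2


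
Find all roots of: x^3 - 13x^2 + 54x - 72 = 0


Let p(x) = x^3 - 13x^2 + 54x - 72. By the rational root theorem (leading coefficient 1), any rational root is an integer divisor of 72: try ±1, ±2, ... in turn.
Test x = 1: value = -30 ≠ 0.
Test x = -1: value = -140 ≠ 0.
Test x = 2: value = -8 ≠ 0.
Test x = -2: value = -240 ≠ 0.
Test x = 3: value = 0 ✓, so (x - 3) is a factor.
Synthetic division by (x - 3): bring down 1; 1(3) - 13 = -10; (-10)(3) + 54 = 24; 24(3) - 72 = 0 → quotient x^2 - 10x + 24, remainder 0.
Solve the quadratic x^2 - 10x + 24 = 0: discriminant = (-10)^2 - 4(1)(24) = 100 - 96 = 4.
sqrt(4) = 2, so x = (10 ± 2)/2: x = 6 or x = 4.
Collecting all roots found:

x = 3, x = 4, x = 6


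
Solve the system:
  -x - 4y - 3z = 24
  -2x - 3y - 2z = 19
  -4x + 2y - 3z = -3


Using Cramer's rule. Expand each determinant along the first row.
D  = (-1)*[(-3)*(-3) - (-2)*2] - (-4)*[(-2)*(-3) - (-2)*(-4)] + (-3)*[(-2)*2 - (-3)*(-4)]
  = (-1)*(13) - (-4)*(-2) + (-3)*(-16) = 27
Dx = 24*[(-3)*(-3) - (-2)*2] - (-4)*[19*(-3) - (-2)*(-3)] + (-3)*[19*2 - (-3)*(-3)]
  = 24*(13) - (-4)*(-63) + (-3)*(29) = -27
Dy = (-1)*[19*(-3) - (-2)*(-3)] - 24*[(-2)*(-3) - (-2)*(-4)] + (-3)*[(-2)*(-3) - 19*(-4)]
  = (-1)*(-63) - 24*(-2) + (-3)*(82) = -135
Dz = (-1)*[(-3)*(-3) - 19*2] - (-4)*[(-2)*(-3) - 19*(-4)] + 24*[(-2)*2 - (-3)*(-4)]
  = (-1)*(-29) - (-4)*(82) + 24*(-16) = -27
x = Dx/D = -27/27 = -1, y = Dy/D = -135/27 = -5, z = Dz/D = -27/27 = -1
Check eq1: (-1)(-1) + (-4)(-5) + (-3)(-1) = 24 = 24 ✓
Check eq2: (-2)(-1) + (-3)(-5) + (-2)(-1) = 19 = 19 ✓
Check eq3: (-4)(-1) + (2)(-5) + (-3)(-1) = -3 = -3 ✓

x = -1, y = -5, z = -1


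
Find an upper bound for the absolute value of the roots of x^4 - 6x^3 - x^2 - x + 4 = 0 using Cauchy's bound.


Cauchy's bound: all roots r satisfy |r| <= 1 + max(|a_i/a_n|) for i = 0,...,n-1
where a_n is the leading coefficient.

Coefficients: [1, -6, -1, -1, 4]
Leading coefficient a_n = 1
Ratios |a_i/a_n|: 6, 1, 1, 4
Maximum ratio: 6
Cauchy's bound: |r| <= 1 + 6 = 7

Upper bound = 7


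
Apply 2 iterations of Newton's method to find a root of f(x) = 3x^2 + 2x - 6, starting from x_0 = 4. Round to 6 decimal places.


Newton's method: x_(n+1) = x_n - f(x_n)/f'(x_n)
f(x) = 3x^2 + 2x - 6
f'(x) = 6x + 2

Iteration 1:
  f(4.000000) = 50.000000
  f'(4.000000) = 26.000000
  x_1 = 4.000000 - (50.000000)/(26.000000) = 2.076923

Iteration 2:
  f(2.076923) = 11.094675
  f'(2.076923) = 14.461538
  x_2 = 2.076923 - (11.094675)/(14.461538) = 1.309738

x_2 = 1.309738


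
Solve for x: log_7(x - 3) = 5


Convert to exponential form: x - 3 = 7^5 = 16807
x = 16807 + 3 = 16810
Check: log_7(16810 - 3) = log_7(16807) = log_7(16807) = 5 ✓

x = 16810


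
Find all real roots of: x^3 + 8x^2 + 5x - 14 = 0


Let p(x) = x^3 + 8x^2 + 5x - 14. By the rational root theorem (leading coefficient 1), any rational root is an integer divisor of 14: try ±1, ±2, ... in turn.
Test x = 1: value = 0 ✓, so (x - 1) is a factor.
Synthetic division by (x - 1): bring down 1; 1(1) + 8 = 9; 9(1) + 5 = 14; 14(1) - 14 = 0 → quotient x^2 + 9x + 14, remainder 0.
Solve the quadratic x^2 + 9x + 14 = 0: discriminant = 9^2 - 4(1)(14) = 81 - 56 = 25.
sqrt(25) = 5, so x = (-9 ± 5)/2: x = -2 or x = -7.

x = -7, x = -2, x = 1


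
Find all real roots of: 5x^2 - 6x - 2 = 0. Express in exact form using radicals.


Using the quadratic formula: x = (-b ± sqrt(b^2 - 4ac)) / (2a)
Here a = 5, b = -6, c = -2
Discriminant = b^2 - 4ac = (-6)^2 - 4(5)(-2) = 36 + 40 = 76
Since discriminant = 76 > 0, there are two real roots.
x = (6 ± 2*sqrt(19)) / 10
Simplifying: x = (3 ± sqrt(19)) / 5
Numerically: x ≈ 1.4718 or x ≈ -0.2718

x = (3 + sqrt(19)) / 5 or x = (3 - sqrt(19)) / 5


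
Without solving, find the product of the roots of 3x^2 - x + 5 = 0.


By Vieta's formulas for ax^2 + bx + c = 0:
  Sum of roots = -b/a
  Product of roots = c/a

Here a = 3, b = -1, c = 5
Sum = -(-1)/3 = 1/3
Product = 5/3 = 5/3

Product = 5/3


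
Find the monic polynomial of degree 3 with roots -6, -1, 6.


A monic polynomial with roots -6, -1, 6 is:
p(x) = (x + 6)(x + 1)(x - 6)
After multiplying by (x + 6): x + 6
After multiplying by (x + 1): x^2 + 7x + 6
After multiplying by (x - 6): x^3 + x^2 - 36x - 36

x^3 + x^2 - 36x - 36


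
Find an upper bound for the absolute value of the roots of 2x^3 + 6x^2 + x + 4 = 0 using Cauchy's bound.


Cauchy's bound: all roots r satisfy |r| <= 1 + max(|a_i/a_n|) for i = 0,...,n-1
where a_n is the leading coefficient.

Coefficients: [2, 6, 1, 4]
Leading coefficient a_n = 2
Ratios |a_i/a_n|: 3, 1/2, 2
Maximum ratio: 3
Cauchy's bound: |r| <= 1 + 3 = 4

Upper bound = 4


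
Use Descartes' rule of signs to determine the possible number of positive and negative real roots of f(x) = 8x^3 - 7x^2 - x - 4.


Descartes' rule of signs:

For positive roots, count sign changes in f(x) = 8x^3 - 7x^2 - x - 4:
Signs of coefficients: +, -, -, -
Number of sign changes: 1
Possible positive real roots: 1

For negative roots, examine f(-x) = -8x^3 - 7x^2 + x - 4:
Signs of coefficients: -, -, +, -
Number of sign changes: 2
Possible negative real roots: 2, 0

Positive roots: 1; Negative roots: 2 or 0


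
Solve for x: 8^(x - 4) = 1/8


Express both sides with the same base.
1/8 = 8^(-1)
Since the bases match, equate exponents: x - 4 = -1
So x = -1 - (-4) = 3

x = 3


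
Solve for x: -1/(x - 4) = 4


Multiply both sides by (x - 4): -1 = 4(x - 4)
Distribute: -1 = 4x - 16
4x = -1 + 16 = 15
x = 15/4

x = 15/4


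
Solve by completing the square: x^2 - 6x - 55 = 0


Start: x^2 - 6x - 55 = 0
Move constant: x^2 - 6x = 55
Half of -6 is -3, squared is 9
Add 9 to both sides: x^2 - 6x + 9 = 64
(x - 3)^2 = 64
x - 3 = ±8
x = 3 + 8 = 11 or x = 3 - 8 = -5

x = -5, x = 11


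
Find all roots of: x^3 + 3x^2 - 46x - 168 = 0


Let p(x) = x^3 + 3x^2 - 46x - 168. By the rational root theorem (leading coefficient 1), any rational root is an integer divisor of 168: try ±1, ±2, ... in turn.
Test x = 1: value = -210 ≠ 0.
Test x = -1: value = -120 ≠ 0.
Test x = 2: value = -240 ≠ 0.
Test x = -2: value = -72 ≠ 0.
Test x = 3: value = -252 ≠ 0.
Test x = -3: value = -30 ≠ 0.
Test x = 4: value = -240 ≠ 0.
Test x = -4: value = 0 ✓, so (x + 4) is a factor.
Synthetic division by (x + 4): bring down 1; 1(-4) + 3 = -1; (-1)(-4) - 46 = -42; (-42)(-4) - 168 = 0 → quotient x^2 - x - 42, remainder 0.
Solve the quadratic x^2 - x - 42 = 0: discriminant = (-1)^2 - 4(1)(-42) = 1 + 168 = 169.
sqrt(169) = 13, so x = (1 ± 13)/2: x = 7 or x = -6.
Collecting all roots found:

x = -6, x = -4, x = 7


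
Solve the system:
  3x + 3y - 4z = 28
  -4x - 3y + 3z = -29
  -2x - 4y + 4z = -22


Using Cramer's rule. Expand each determinant along the first row.
D  = 3*[(-3)*4 - 3*(-4)] - 3*[(-4)*4 - 3*(-2)] + (-4)*[(-4)*(-4) - (-3)*(-2)]
  = 3*(0) - 3*(-10) + (-4)*(10) = -10
Dx = 28*[(-3)*4 - 3*(-4)] - 3*[(-29)*4 - 3*(-22)] + (-4)*[(-29)*(-4) - (-3)*(-22)]
  = 28*(0) - 3*(-50) + (-4)*(50) = -50
Dy = 3*[(-29)*4 - 3*(-22)] - 28*[(-4)*4 - 3*(-2)] + (-4)*[(-4)*(-22) - (-29)*(-2)]
  = 3*(-50) - 28*(-10) + (-4)*(30) = 10
Dz = 3*[(-3)*(-22) - (-29)*(-4)] - 3*[(-4)*(-22) - (-29)*(-2)] + 28*[(-4)*(-4) - (-3)*(-2)]
  = 3*(-50) - 3*(30) + 28*(10) = 40
x = Dx/D = -50/-10 = 5, y = Dy/D = 10/-10 = -1, z = Dz/D = 40/-10 = -4
Check eq1: (3)(5) + (3)(-1) + (-4)(-4) = 28 = 28 ✓
Check eq2: (-4)(5) + (-3)(-1) + (3)(-4) = -29 = -29 ✓
Check eq3: (-2)(5) + (-4)(-1) + (4)(-4) = -22 = -22 ✓

x = 5, y = -1, z = -4


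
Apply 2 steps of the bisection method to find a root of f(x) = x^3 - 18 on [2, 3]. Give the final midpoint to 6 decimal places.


f(x) = x^3 - 18
f(2) = -10 < 0
f(3) = 9 > 0

Step 1: midpoint = (2.000000 + 3.000000)/2 = 2.500000
  f(2.500000) = -2.375000
  f(mid) < 0, so root is in [2.500000, 3.000000]

Step 2: midpoint = (2.500000 + 3.000000)/2 = 2.750000
  f(2.750000) = 2.796875
  f(mid) > 0, so root is in [2.500000, 2.750000]

midpoint = 2.750000


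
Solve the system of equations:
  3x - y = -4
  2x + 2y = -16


Using Cramer's rule:
Determinant D = (3)(2) - (2)(-1) = 6 + 2 = 8
Dx = (-4)(2) - (-16)(-1) = -8 - 16 = -24
Dy = (3)(-16) - (2)(-4) = -48 + 8 = -40
x = Dx/D = -24/8 = -3
y = Dy/D = -40/8 = -5

x = -3, y = -5


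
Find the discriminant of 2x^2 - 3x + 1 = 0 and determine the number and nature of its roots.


For ax^2 + bx + c = 0, discriminant D = b^2 - 4ac
Here a = 2, b = -3, c = 1
D = (-3)^2 - 4(2)(1) = 9 - 8 = 1

D = 1 > 0 and is a perfect square (sqrt = 1)
The equation has 2 distinct real rational roots.

Discriminant = 1, 2 distinct real rational roots


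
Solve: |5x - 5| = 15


An absolute value equation |expr| = 15 gives two cases:
Case 1: 5x - 5 = 15
  5x = 20, so x = 4
Case 2: 5x - 5 = -15
  5x = -10, so x = -2

x = -2, x = 4


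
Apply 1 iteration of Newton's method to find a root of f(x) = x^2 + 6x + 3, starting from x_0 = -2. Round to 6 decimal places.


Newton's method: x_(n+1) = x_n - f(x_n)/f'(x_n)
f(x) = x^2 + 6x + 3
f'(x) = 2x + 6

Iteration 1:
  f(-2.000000) = -5.000000
  f'(-2.000000) = 2.000000
  x_1 = -2.000000 - (-5.000000)/(2.000000) = 0.500000

x_1 = 0.500000


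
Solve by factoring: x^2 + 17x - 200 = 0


We need two numbers that multiply to -200 and add to 17.
Those numbers are -8 and 25 (since (-8) * 25 = -200 and (-8) + 25 = 17).
So x^2 + 17x - 200 = (x - 8)(x + 25) = 0
Setting each factor to zero: x = 8 or x = -25

x = -25, x = 8


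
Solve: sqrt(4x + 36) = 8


Square both sides: 4x + 36 = 8^2 = 64
4x = 64 - 36 = 28
x = 7
Check: sqrt(4*7 + 36) = sqrt(64) = 8 ✓

x = 7


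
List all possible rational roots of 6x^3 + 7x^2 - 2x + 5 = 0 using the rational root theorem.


Rational root theorem: possible roots are ±p/q where:
  p divides the constant term (5): p ∈ {1, 5}
  q divides the leading coefficient (6): q ∈ {1, 2, 3, 6}

All possible rational roots: -5, -5/2, -5/3, -1, -5/6, -1/2, -1/3, -1/6, 1/6, 1/3, 1/2, 5/6, 1, 5/3, 5/2, 5

-5, -5/2, -5/3, -1, -5/6, -1/2, -1/3, -1/6, 1/6, 1/3, 1/2, 5/6, 1, 5/3, 5/2, 5


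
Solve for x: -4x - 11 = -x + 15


Starting with: -4x - 11 = -x + 15
Move all x terms to left: (-4 + 1)x = 15 + 11
Simplify: -3x = 26
Divide both sides by -3: x = -26/3

x = -26/3


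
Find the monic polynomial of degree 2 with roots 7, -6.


A monic polynomial with roots 7, -6 is:
p(x) = (x - 7)(x + 6)
After multiplying by (x - 7): x - 7
After multiplying by (x + 6): x^2 - x - 42

x^2 - x - 42


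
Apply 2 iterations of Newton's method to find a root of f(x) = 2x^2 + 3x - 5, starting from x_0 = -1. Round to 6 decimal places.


Newton's method: x_(n+1) = x_n - f(x_n)/f'(x_n)
f(x) = 2x^2 + 3x - 5
f'(x) = 4x + 3

Iteration 1:
  f(-1.000000) = -6.000000
  f'(-1.000000) = -1.000000
  x_1 = -1.000000 - (-6.000000)/(-1.000000) = -7.000000

Iteration 2:
  f(-7.000000) = 72.000000
  f'(-7.000000) = -25.000000
  x_2 = -7.000000 - (72.000000)/(-25.000000) = -4.120000

x_2 = -4.120000


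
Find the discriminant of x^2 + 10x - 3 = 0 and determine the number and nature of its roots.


For ax^2 + bx + c = 0, discriminant D = b^2 - 4ac
Here a = 1, b = 10, c = -3
D = (10)^2 - 4(1)(-3) = 100 + 12 = 112

D = 112 > 0 but not a perfect square
The equation has 2 distinct real irrational roots.

Discriminant = 112, 2 distinct real irrational roots


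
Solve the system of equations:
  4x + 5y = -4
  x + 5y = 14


Using Cramer's rule:
Determinant D = (4)(5) - (1)(5) = 20 - 5 = 15
Dx = (-4)(5) - (14)(5) = -20 - 70 = -90
Dy = (4)(14) - (1)(-4) = 56 + 4 = 60
x = Dx/D = -90/15 = -6
y = Dy/D = 60/15 = 4

x = -6, y = 4


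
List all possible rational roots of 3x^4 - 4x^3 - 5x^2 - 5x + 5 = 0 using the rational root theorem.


Rational root theorem: possible roots are ±p/q where:
  p divides the constant term (5): p ∈ {1, 5}
  q divides the leading coefficient (3): q ∈ {1, 3}

All possible rational roots: -5, -5/3, -1, -1/3, 1/3, 1, 5/3, 5

-5, -5/3, -1, -1/3, 1/3, 1, 5/3, 5


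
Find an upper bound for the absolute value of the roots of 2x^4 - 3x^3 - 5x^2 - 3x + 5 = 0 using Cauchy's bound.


Cauchy's bound: all roots r satisfy |r| <= 1 + max(|a_i/a_n|) for i = 0,...,n-1
where a_n is the leading coefficient.

Coefficients: [2, -3, -5, -3, 5]
Leading coefficient a_n = 2
Ratios |a_i/a_n|: 3/2, 5/2, 3/2, 5/2
Maximum ratio: 5/2
Cauchy's bound: |r| <= 1 + 5/2 = 7/2

Upper bound = 7/2


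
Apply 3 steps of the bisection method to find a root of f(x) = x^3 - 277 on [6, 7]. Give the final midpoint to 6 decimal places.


f(x) = x^3 - 277
f(6) = -61 < 0
f(7) = 66 > 0

Step 1: midpoint = (6.000000 + 7.000000)/2 = 6.500000
  f(6.500000) = -2.375000
  f(mid) < 0, so root is in [6.500000, 7.000000]

Step 2: midpoint = (6.500000 + 7.000000)/2 = 6.750000
  f(6.750000) = 30.546875
  f(mid) > 0, so root is in [6.500000, 6.750000]

Step 3: midpoint = (6.500000 + 6.750000)/2 = 6.625000
  f(6.625000) = 13.775391
  f(mid) > 0, so root is in [6.500000, 6.625000]

midpoint = 6.625000


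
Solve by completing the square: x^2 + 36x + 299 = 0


Start: x^2 + 36x + 299 = 0
Move constant: x^2 + 36x = -299
Half of 36 is 18, squared is 324
Add 324 to both sides: x^2 + 36x + 324 = 25
(x + 18)^2 = 25
x + 18 = ±5
x = -18 + 5 = -13 or x = -18 - 5 = -23

x = -23, x = -13


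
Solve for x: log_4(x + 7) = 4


Convert to exponential form: x + 7 = 4^4 = 256
x = 256 - 7 = 249
Check: log_4(249 + 7) = log_4(256) = log_4(256) = 4 ✓

x = 249


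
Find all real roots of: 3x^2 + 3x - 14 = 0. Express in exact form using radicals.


Using the quadratic formula: x = (-b ± sqrt(b^2 - 4ac)) / (2a)
Here a = 3, b = 3, c = -14
Discriminant = b^2 - 4ac = 3^2 - 4(3)(-14) = 9 + 168 = 177
Since discriminant = 177 > 0, there are two real roots.
x = (-3 ± sqrt(177)) / 6
Numerically: x ≈ 1.7174 or x ≈ -2.7174

x = (-3 + sqrt(177)) / 6 or x = (-3 - sqrt(177)) / 6


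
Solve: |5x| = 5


An absolute value equation |expr| = 5 gives two cases:
Case 1: 5x = 5
  5x = 5, so x = 1
Case 2: 5x = -5
  5x = -5, so x = -1

x = -1, x = 1


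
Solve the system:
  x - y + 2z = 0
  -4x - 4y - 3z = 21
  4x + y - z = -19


Using Cramer's rule. Expand each determinant along the first row.
D  = 1*[(-4)*(-1) - (-3)*1] - (-1)*[(-4)*(-1) - (-3)*4] + 2*[(-4)*1 - (-4)*4]
  = 1*(7) - (-1)*(16) + 2*(12) = 47
Dx = 0*[(-4)*(-1) - (-3)*1] - (-1)*[21*(-1) - (-3)*(-19)] + 2*[21*1 - (-4)*(-19)]
  = 0*(7) - (-1)*(-78) + 2*(-55) = -188
Dy = 1*[21*(-1) - (-3)*(-19)] - 0*[(-4)*(-1) - (-3)*4] + 2*[(-4)*(-19) - 21*4]
  = 1*(-78) - 0*(16) + 2*(-8) = -94
Dz = 1*[(-4)*(-19) - 21*1] - (-1)*[(-4)*(-19) - 21*4] + 0*[(-4)*1 - (-4)*4]
  = 1*(55) - (-1)*(-8) + 0*(12) = 47
x = Dx/D = -188/47 = -4, y = Dy/D = -94/47 = -2, z = Dz/D = 47/47 = 1
Check eq1: (1)(-4) + (-1)(-2) + (2)(1) = 0 = 0 ✓
Check eq2: (-4)(-4) + (-4)(-2) + (-3)(1) = 21 = 21 ✓
Check eq3: (4)(-4) + (1)(-2) + (-1)(1) = -19 = -19 ✓

x = -4, y = -2, z = 1


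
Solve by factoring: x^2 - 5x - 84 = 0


We need two numbers that multiply to -84 and add to -5.
Those numbers are -12 and 7 (since (-12) * 7 = -84 and (-12) + 7 = -5).
So x^2 - 5x - 84 = (x - 12)(x + 7) = 0
Setting each factor to zero: x = 12 or x = -7

x = -7, x = 12


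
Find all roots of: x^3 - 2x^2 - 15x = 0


The constant term is 0, so x = 0 is a root. Factor out x:
  x^2 - 2x - 15 = 0
Solve the quadratic x^2 - 2x - 15 = 0: discriminant = (-2)^2 - 4(1)(-15) = 4 + 60 = 64.
sqrt(64) = 8, so x = (2 ± 8)/2: x = 5 or x = -3.
Collecting all roots found:

x = -3, x = 0, x = 5


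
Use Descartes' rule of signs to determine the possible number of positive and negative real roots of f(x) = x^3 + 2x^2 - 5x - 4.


Descartes' rule of signs:

For positive roots, count sign changes in f(x) = x^3 + 2x^2 - 5x - 4:
Signs of coefficients: +, +, -, -
Number of sign changes: 1
Possible positive real roots: 1

For negative roots, examine f(-x) = -x^3 + 2x^2 + 5x - 4:
Signs of coefficients: -, +, +, -
Number of sign changes: 2
Possible negative real roots: 2, 0

Positive roots: 1; Negative roots: 2 or 0


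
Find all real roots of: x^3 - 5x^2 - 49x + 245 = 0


Let p(x) = x^3 - 5x^2 - 49x + 245. By the rational root theorem (leading coefficient 1), any rational root is an integer divisor of 245: try ±1, ±2, ... in turn.
Test x = 1: value = 192 ≠ 0.
Test x = -1: value = 288 ≠ 0.
Test x = 5: value = 0 ✓, so (x - 5) is a factor.
Synthetic division by (x - 5): bring down 1; 1(5) - 5 = 0; 0(5) - 49 = -49; (-49)(5) + 245 = 0 → quotient x^2 - 49, remainder 0.
Solve the quadratic x^2 - 49 = 0: discriminant = 0^2 - 4(1)(-49) = 0 + 196 = 196.
sqrt(196) = 14, so x = (0 ± 14)/2: x = 7 or x = -7.

x = -7, x = 5, x = 7


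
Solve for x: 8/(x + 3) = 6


Multiply both sides by (x + 3): 8 = 6(x + 3)
Distribute: 8 = 6x + 18
6x = 8 - 18 = -10
x = -5/3

x = -5/3


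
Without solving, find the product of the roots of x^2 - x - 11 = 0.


By Vieta's formulas for ax^2 + bx + c = 0:
  Sum of roots = -b/a
  Product of roots = c/a

Here a = 1, b = -1, c = -11
Sum = -(-1)/1 = 1
Product = -11/1 = -11

Product = -11


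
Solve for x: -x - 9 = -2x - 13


Starting with: -x - 9 = -2x - 13
Move all x terms to left: (-1 + 2)x = -13 + 9
Simplify: x = -4
Divide both sides by 1: x = -4

x = -4


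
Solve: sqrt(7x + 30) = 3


Square both sides: 7x + 30 = 3^2 = 9
7x = 9 - 30 = -21
x = -3
Check: sqrt(7*(-3) + 30) = sqrt(9) = 3 ✓

x = -3


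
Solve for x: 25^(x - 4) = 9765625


Express both sides with the same base.
9765625 = 25^5
Since the bases match, equate exponents: x - 4 = 5
So x = 5 - (-4) = 9

x = 9


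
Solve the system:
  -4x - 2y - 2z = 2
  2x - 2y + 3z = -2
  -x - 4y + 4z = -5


Using Cramer's rule. Expand each determinant along the first row.
D  = (-4)*[(-2)*4 - 3*(-4)] - (-2)*[2*4 - 3*(-1)] + (-2)*[2*(-4) - (-2)*(-1)]
  = (-4)*(4) - (-2)*(11) + (-2)*(-10) = 26
Dx = 2*[(-2)*4 - 3*(-4)] - (-2)*[(-2)*4 - 3*(-5)] + (-2)*[(-2)*(-4) - (-2)*(-5)]
  = 2*(4) - (-2)*(7) + (-2)*(-2) = 26
Dy = (-4)*[(-2)*4 - 3*(-5)] - 2*[2*4 - 3*(-1)] + (-2)*[2*(-5) - (-2)*(-1)]
  = (-4)*(7) - 2*(11) + (-2)*(-12) = -26
Dz = (-4)*[(-2)*(-5) - (-2)*(-4)] - (-2)*[2*(-5) - (-2)*(-1)] + 2*[2*(-4) - (-2)*(-1)]
  = (-4)*(2) - (-2)*(-12) + 2*(-10) = -52
x = Dx/D = 26/26 = 1, y = Dy/D = -26/26 = -1, z = Dz/D = -52/26 = -2
Check eq1: (-4)(1) + (-2)(-1) + (-2)(-2) = 2 = 2 ✓
Check eq2: (2)(1) + (-2)(-1) + (3)(-2) = -2 = -2 ✓
Check eq3: (-1)(1) + (-4)(-1) + (4)(-2) = -5 = -5 ✓

x = 1, y = -1, z = -2


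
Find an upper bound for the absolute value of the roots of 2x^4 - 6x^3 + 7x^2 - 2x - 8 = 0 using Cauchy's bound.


Cauchy's bound: all roots r satisfy |r| <= 1 + max(|a_i/a_n|) for i = 0,...,n-1
where a_n is the leading coefficient.

Coefficients: [2, -6, 7, -2, -8]
Leading coefficient a_n = 2
Ratios |a_i/a_n|: 3, 7/2, 1, 4
Maximum ratio: 4
Cauchy's bound: |r| <= 1 + 4 = 5

Upper bound = 5
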